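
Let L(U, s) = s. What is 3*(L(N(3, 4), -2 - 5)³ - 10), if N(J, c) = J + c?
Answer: -1059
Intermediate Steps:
3*(L(N(3, 4), -2 - 5)³ - 10) = 3*((-2 - 5)³ - 10) = 3*((-7)³ - 10) = 3*(-343 - 10) = 3*(-353) = -1059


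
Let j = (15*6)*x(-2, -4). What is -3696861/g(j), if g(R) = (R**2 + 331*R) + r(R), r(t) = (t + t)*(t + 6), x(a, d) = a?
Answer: -1232287/11820 ≈ -104.25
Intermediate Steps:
r(t) = 2*t*(6 + t) (r(t) = (2*t)*(6 + t) = 2*t*(6 + t))
j = -180 (j = (15*6)*(-2) = 90*(-2) = -180)
g(R) = R**2 + 331*R + 2*R*(6 + R) (g(R) = (R**2 + 331*R) + 2*R*(6 + R) = R**2 + 331*R + 2*R*(6 + R))
-3696861/g(j) = -3696861*(-1/(180*(343 + 3*(-180)))) = -3696861*(-1/(180*(343 - 540))) = -3696861/((-180*(-197))) = -3696861/35460 = -3696861*1/35460 = -1232287/11820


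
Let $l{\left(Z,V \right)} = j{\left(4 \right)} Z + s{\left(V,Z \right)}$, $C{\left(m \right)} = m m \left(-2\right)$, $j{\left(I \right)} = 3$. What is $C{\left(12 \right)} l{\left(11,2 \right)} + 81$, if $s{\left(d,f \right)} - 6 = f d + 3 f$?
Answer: $-26991$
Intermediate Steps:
$C{\left(m \right)} = - 2 m^{2}$ ($C{\left(m \right)} = m^{2} \left(-2\right) = - 2 m^{2}$)
$s{\left(d,f \right)} = 6 + 3 f + d f$ ($s{\left(d,f \right)} = 6 + \left(f d + 3 f\right) = 6 + \left(d f + 3 f\right) = 6 + \left(3 f + d f\right) = 6 + 3 f + d f$)
$l{\left(Z,V \right)} = 6 + 6 Z + V Z$ ($l{\left(Z,V \right)} = 3 Z + \left(6 + 3 Z + V Z\right) = 6 + 6 Z + V Z$)
$C{\left(12 \right)} l{\left(11,2 \right)} + 81 = - 2 \cdot 12^{2} \left(6 + 6 \cdot 11 + 2 \cdot 11\right) + 81 = \left(-2\right) 144 \left(6 + 66 + 22\right) + 81 = \left(-288\right) 94 + 81 = -27072 + 81 = -26991$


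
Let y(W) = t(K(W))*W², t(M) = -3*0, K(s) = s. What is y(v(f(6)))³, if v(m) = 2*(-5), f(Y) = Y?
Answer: 0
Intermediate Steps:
v(m) = -10
t(M) = 0
y(W) = 0 (y(W) = 0*W² = 0)
y(v(f(6)))³ = 0³ = 0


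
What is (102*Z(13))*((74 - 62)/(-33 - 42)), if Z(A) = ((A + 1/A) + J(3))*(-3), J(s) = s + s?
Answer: 303552/325 ≈ 934.01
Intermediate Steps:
J(s) = 2*s
Z(A) = -18 - 3*A - 3/A (Z(A) = ((A + 1/A) + 2*3)*(-3) = ((A + 1/A) + 6)*(-3) = (6 + A + 1/A)*(-3) = -18 - 3*A - 3/A)
(102*Z(13))*((74 - 62)/(-33 - 42)) = (102*(-18 - 3*13 - 3/13))*((74 - 62)/(-33 - 42)) = (102*(-18 - 39 - 3*1/13))*(12/(-75)) = (102*(-18 - 39 - 3/13))*(12*(-1/75)) = (102*(-744/13))*(-4/25) = -75888/13*(-4/25) = 303552/325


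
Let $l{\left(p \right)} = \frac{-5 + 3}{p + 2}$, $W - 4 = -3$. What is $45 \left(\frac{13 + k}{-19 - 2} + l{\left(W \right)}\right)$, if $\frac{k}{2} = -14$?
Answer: $\frac{15}{7} \approx 2.1429$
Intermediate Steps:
$W = 1$ ($W = 4 - 3 = 1$)
$l{\left(p \right)} = - \frac{2}{2 + p}$
$k = -28$ ($k = 2 \left(-14\right) = -28$)
$45 \left(\frac{13 + k}{-19 - 2} + l{\left(W \right)}\right) = 45 \left(\frac{13 - 28}{-19 - 2} - \frac{2}{2 + 1}\right) = 45 \left(- \frac{15}{-21} - \frac{2}{3}\right) = 45 \left(\left(-15\right) \left(- \frac{1}{21}\right) - \frac{2}{3}\right) = 45 \left(\frac{5}{7} - \frac{2}{3}\right) = 45 \cdot \frac{1}{21} = \frac{15}{7}$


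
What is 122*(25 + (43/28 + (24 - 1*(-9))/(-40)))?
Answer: 439139/140 ≈ 3136.7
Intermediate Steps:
122*(25 + (43/28 + (24 - 1*(-9))/(-40))) = 122*(25 + (43*(1/28) + (24 + 9)*(-1/40))) = 122*(25 + (43/28 + 33*(-1/40))) = 122*(25 + (43/28 - 33/40)) = 122*(25 + 199/280) = 122*(7199/280) = 439139/140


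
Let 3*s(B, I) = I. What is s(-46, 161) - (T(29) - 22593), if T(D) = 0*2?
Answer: 67940/3 ≈ 22647.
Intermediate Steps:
T(D) = 0
s(B, I) = I/3
s(-46, 161) - (T(29) - 22593) = (⅓)*161 - (0 - 22593) = 161/3 - 1*(-22593) = 161/3 + 22593 = 67940/3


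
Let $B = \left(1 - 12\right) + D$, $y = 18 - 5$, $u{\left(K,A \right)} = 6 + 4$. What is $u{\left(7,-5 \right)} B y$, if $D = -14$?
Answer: $-3250$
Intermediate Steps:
$u{\left(K,A \right)} = 10$
$y = 13$ ($y = 18 - 5 = 13$)
$B = -25$ ($B = \left(1 - 12\right) - 14 = -11 - 14 = -25$)
$u{\left(7,-5 \right)} B y = 10 \left(-25\right) 13 = \left(-250\right) 13 = -3250$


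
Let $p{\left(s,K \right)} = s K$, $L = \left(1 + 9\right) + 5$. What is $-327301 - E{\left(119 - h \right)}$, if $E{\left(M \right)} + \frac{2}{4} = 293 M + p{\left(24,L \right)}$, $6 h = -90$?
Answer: $- \frac{733845}{2} \approx -3.6692 \cdot 10^{5}$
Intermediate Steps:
$h = -15$ ($h = \frac{1}{6} \left(-90\right) = -15$)
$L = 15$ ($L = 10 + 5 = 15$)
$p{\left(s,K \right)} = K s$
$E{\left(M \right)} = \frac{719}{2} + 293 M$ ($E{\left(M \right)} = - \frac{1}{2} + \left(293 M + 15 \cdot 24\right) = - \frac{1}{2} + \left(293 M + 360\right) = - \frac{1}{2} + \left(360 + 293 M\right) = \frac{719}{2} + 293 M$)
$-327301 - E{\left(119 - h \right)} = -327301 - \left(\frac{719}{2} + 293 \left(119 - -15\right)\right) = -327301 - \left(\frac{719}{2} + 293 \left(119 + 15\right)\right) = -327301 - \left(\frac{719}{2} + 293 \cdot 134\right) = -327301 - \left(\frac{719}{2} + 39262\right) = -327301 - \frac{79243}{2} = - \frac{733845}{2}$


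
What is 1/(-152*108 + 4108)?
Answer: -1/12308 ≈ -8.1248e-5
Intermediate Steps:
1/(-152*108 + 4108) = 1/(-16416 + 4108) = 1/(-12308) = -1/12308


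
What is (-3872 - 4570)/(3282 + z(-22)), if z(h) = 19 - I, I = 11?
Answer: -603/235 ≈ -2.5660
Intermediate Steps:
z(h) = 8 (z(h) = 19 - 1*11 = 19 - 11 = 8)
(-3872 - 4570)/(3282 + z(-22)) = (-3872 - 4570)/(3282 + 8) = -8442/3290 = -8442*1/3290 = -603/235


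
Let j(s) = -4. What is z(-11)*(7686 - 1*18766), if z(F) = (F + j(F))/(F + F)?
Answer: -83100/11 ≈ -7554.5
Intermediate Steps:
z(F) = (-4 + F)/(2*F) (z(F) = (F - 4)/(F + F) = (-4 + F)/((2*F)) = (-4 + F)*(1/(2*F)) = (-4 + F)/(2*F))
z(-11)*(7686 - 1*18766) = ((1/2)*(-4 - 11)/(-11))*(7686 - 1*18766) = ((1/2)*(-1/11)*(-15))*(7686 - 18766) = (15/22)*(-11080) = -83100/11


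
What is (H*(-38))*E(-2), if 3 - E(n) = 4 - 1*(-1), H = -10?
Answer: -760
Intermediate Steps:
E(n) = -2 (E(n) = 3 - (4 - 1*(-1)) = 3 - (4 + 1) = 3 - 1*5 = 3 - 5 = -2)
(H*(-38))*E(-2) = -10*(-38)*(-2) = 380*(-2) = -760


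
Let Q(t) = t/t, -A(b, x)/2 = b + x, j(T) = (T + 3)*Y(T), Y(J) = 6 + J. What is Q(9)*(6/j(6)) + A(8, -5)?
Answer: -107/18 ≈ -5.9444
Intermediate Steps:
j(T) = (3 + T)*(6 + T) (j(T) = (T + 3)*(6 + T) = (3 + T)*(6 + T))
A(b, x) = -2*b - 2*x (A(b, x) = -2*(b + x) = -2*b - 2*x)
Q(t) = 1
Q(9)*(6/j(6)) + A(8, -5) = 1*(6/(((3 + 6)*(6 + 6)))) + (-2*8 - 2*(-5)) = 1*(6/((9*12))) + (-16 + 10) = 1*(6/108) - 6 = 1*(6*(1/108)) - 6 = 1*(1/18) - 6 = 1/18 - 6 = -107/18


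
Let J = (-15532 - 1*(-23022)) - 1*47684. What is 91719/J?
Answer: -10191/4466 ≈ -2.2819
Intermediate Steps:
J = -40194 (J = (-15532 + 23022) - 47684 = 7490 - 47684 = -40194)
91719/J = 91719/(-40194) = 91719*(-1/40194) = -10191/4466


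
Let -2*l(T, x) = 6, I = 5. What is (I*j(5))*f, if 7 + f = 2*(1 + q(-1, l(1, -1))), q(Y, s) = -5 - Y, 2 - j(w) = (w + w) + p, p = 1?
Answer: 585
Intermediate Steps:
l(T, x) = -3 (l(T, x) = -½*6 = -3)
j(w) = 1 - 2*w (j(w) = 2 - ((w + w) + 1) = 2 - (2*w + 1) = 2 - (1 + 2*w) = 2 + (-1 - 2*w) = 1 - 2*w)
f = -13 (f = -7 + 2*(1 + (-5 - 1*(-1))) = -7 + 2*(1 + (-5 + 1)) = -7 + 2*(1 - 4) = -7 + 2*(-3) = -7 - 6 = -13)
(I*j(5))*f = (5*(1 - 2*5))*(-13) = (5*(1 - 10))*(-13) = (5*(-9))*(-13) = -45*(-13) = 585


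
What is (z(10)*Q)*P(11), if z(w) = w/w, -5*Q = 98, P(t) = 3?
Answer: -294/5 ≈ -58.800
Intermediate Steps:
Q = -98/5 (Q = -⅕*98 = -98/5 ≈ -19.600)
z(w) = 1
(z(10)*Q)*P(11) = (1*(-98/5))*3 = -98/5*3 = -294/5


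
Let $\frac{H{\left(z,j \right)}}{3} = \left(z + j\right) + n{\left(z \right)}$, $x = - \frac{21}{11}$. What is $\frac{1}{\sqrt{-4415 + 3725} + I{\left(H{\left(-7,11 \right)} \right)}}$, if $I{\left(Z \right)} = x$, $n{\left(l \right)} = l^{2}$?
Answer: $- \frac{77}{27977} - \frac{121 i \sqrt{690}}{83931} \approx -0.0027523 - 0.037869 i$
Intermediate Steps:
$x = - \frac{21}{11}$ ($x = \left(-21\right) \frac{1}{11} = - \frac{21}{11} \approx -1.9091$)
$H{\left(z,j \right)} = 3 j + 3 z + 3 z^{2}$ ($H{\left(z,j \right)} = 3 \left(\left(z + j\right) + z^{2}\right) = 3 \left(\left(j + z\right) + z^{2}\right) = 3 \left(j + z + z^{2}\right) = 3 j + 3 z + 3 z^{2}$)
$I{\left(Z \right)} = - \frac{21}{11}$
$\frac{1}{\sqrt{-4415 + 3725} + I{\left(H{\left(-7,11 \right)} \right)}} = \frac{1}{\sqrt{-4415 + 3725} - \frac{21}{11}} = \frac{1}{\sqrt{-690} - \frac{21}{11}} = \frac{1}{i \sqrt{690} - \frac{21}{11}} = \frac{1}{- \frac{21}{11} + i \sqrt{690}}$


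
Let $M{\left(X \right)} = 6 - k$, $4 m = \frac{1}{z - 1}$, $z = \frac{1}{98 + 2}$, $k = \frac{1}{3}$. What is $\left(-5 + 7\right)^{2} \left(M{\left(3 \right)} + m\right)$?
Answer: $\frac{2144}{99} \approx 21.657$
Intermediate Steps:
$k = \frac{1}{3} \approx 0.33333$
$z = \frac{1}{100} \approx 0.01$
$m = - \frac{25}{99}$ ($m = \frac{1}{4 \left(\frac{1}{100} - 1\right)} = \frac{1}{4 \left(- \frac{99}{100}\right)} = \frac{1}{4} \left(- \frac{100}{99}\right) = - \frac{25}{99} \approx -0.25253$)
$M{\left(X \right)} = \frac{17}{3}$ ($M{\left(X \right)} = 6 - \frac{1}{3} = \frac{17}{3}$)
$\left(-5 + 7\right)^{2} \left(M{\left(3 \right)} + m\right) = \left(-5 + 7\right)^{2} \left(\frac{17}{3} - \frac{25}{99}\right) = 2^{2} \cdot \frac{536}{99} = 4 \cdot \frac{536}{99} = \frac{2144}{99}$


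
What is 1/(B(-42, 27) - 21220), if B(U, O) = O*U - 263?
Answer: -1/22617 ≈ -4.4215e-5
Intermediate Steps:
B(U, O) = -263 + O*U
1/(B(-42, 27) - 21220) = 1/((-263 + 27*(-42)) - 21220) = 1/((-263 - 1134) - 21220) = 1/(-1397 - 21220) = 1/(-22617) = -1/22617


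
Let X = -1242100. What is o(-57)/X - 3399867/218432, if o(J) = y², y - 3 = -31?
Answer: -1055786512847/67828596800 ≈ -15.566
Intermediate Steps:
y = -28 (y = 3 - 31 = -28)
o(J) = 784 (o(J) = (-28)² = 784)
o(-57)/X - 3399867/218432 = 784/(-1242100) - 3399867/218432 = 784*(-1/1242100) - 3399867*1/218432 = -196/310525 - 3399867/218432 = -1055786512847/67828596800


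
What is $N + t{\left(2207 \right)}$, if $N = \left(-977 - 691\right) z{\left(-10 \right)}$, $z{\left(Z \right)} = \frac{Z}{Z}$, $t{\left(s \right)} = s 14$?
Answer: $29230$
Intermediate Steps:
$t{\left(s \right)} = 14 s$
$z{\left(Z \right)} = 1$
$N = -1668$ ($N = \left(-977 - 691\right) 1 = \left(-1668\right) 1 = -1668$)
$N + t{\left(2207 \right)} = -1668 + 14 \cdot 2207 = -1668 + 30898 = 29230$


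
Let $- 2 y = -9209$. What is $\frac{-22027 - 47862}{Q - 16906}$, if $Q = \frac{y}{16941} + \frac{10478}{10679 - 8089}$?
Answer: $\frac{3066532931910}{741598340687} \approx 4.135$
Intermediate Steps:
$y = \frac{9209}{2}$ ($y = \left(- \frac{1}{2}\right) \left(-9209\right) = \frac{9209}{2} \approx 4604.5$)
$Q = \frac{189433453}{43877190}$ ($Q = \frac{9209}{2 \cdot 16941} + \frac{10478}{10679 - 8089} = \frac{9209}{2} \cdot \frac{1}{16941} + \frac{10478}{10679 - 8089} = \frac{9209}{33882} + \frac{10478}{2590} = \frac{9209}{33882} + 10478 \cdot \frac{1}{2590} = \frac{9209}{33882} + \frac{5239}{1295} = \frac{189433453}{43877190} \approx 4.3174$)
$\frac{-22027 - 47862}{Q - 16906} = \frac{-22027 - 47862}{\frac{189433453}{43877190} - 16906} = - \frac{69889}{- \frac{741598340687}{43877190}} = \left(-69889\right) \left(- \frac{43877190}{741598340687}\right) = \frac{3066532931910}{741598340687}$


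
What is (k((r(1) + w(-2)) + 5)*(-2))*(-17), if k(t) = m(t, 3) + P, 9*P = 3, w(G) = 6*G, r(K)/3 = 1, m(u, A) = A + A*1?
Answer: 646/3 ≈ 215.33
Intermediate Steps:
m(u, A) = 2*A (m(u, A) = A + A = 2*A)
r(K) = 3 (r(K) = 3*1 = 3)
P = 1/3 (P = (1/9)*3 = 1/3 ≈ 0.33333)
k(t) = 19/3 (k(t) = 2*3 + 1/3 = 6 + 1/3 = 19/3)
(k((r(1) + w(-2)) + 5)*(-2))*(-17) = ((19/3)*(-2))*(-17) = -38/3*(-17) = 646/3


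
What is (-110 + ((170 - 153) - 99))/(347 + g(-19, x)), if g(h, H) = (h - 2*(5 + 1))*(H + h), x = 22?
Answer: -96/127 ≈ -0.75591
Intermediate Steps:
g(h, H) = (-12 + h)*(H + h) (g(h, H) = (h - 2*6)*(H + h) = (h - 12)*(H + h) = (-12 + h)*(H + h))
(-110 + ((170 - 153) - 99))/(347 + g(-19, x)) = (-110 + ((170 - 153) - 99))/(347 + ((-19)² - 12*22 - 12*(-19) + 22*(-19))) = (-110 + (17 - 99))/(347 + (361 - 264 + 228 - 418)) = (-110 - 82)/(347 - 93) = -192/254 = -192*1/254 = -96/127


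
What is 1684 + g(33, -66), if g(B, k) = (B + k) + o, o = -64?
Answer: 1587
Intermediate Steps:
g(B, k) = -64 + B + k (g(B, k) = (B + k) - 64 = -64 + B + k)
1684 + g(33, -66) = 1684 + (-64 + 33 - 66) = 1684 - 97 = 1587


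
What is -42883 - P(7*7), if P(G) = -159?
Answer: -42724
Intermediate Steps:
-42883 - P(7*7) = -42883 - 1*(-159) = -42883 + 159 = -42724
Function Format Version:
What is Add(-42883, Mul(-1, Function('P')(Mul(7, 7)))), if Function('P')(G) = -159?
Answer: -42724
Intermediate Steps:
Add(-42883, Mul(-1, Function('P')(Mul(7, 7)))) = Add(-42883, Mul(-1, -159)) = Add(-42883, 159) = -42724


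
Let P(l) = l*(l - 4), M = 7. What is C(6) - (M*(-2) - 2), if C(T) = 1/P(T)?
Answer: 193/12 ≈ 16.083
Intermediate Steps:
P(l) = l*(-4 + l)
C(T) = 1/(T*(-4 + T))
C(6) - (M*(-2) - 2) = 1/(6*(-4 + 6)) - (7*(-2) - 2) = (1/6)/2 - (-14 - 2) = (1/6)*(1/2) - 1*(-16) = 1/12 + 16 = 193/12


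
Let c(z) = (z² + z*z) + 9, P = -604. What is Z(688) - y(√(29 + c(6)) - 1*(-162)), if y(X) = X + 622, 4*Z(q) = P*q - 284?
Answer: -104743 - √110 ≈ -1.0475e+5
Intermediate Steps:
c(z) = 9 + 2*z² (c(z) = (z² + z²) + 9 = 2*z² + 9 = 9 + 2*z²)
Z(q) = -71 - 151*q (Z(q) = (-604*q - 284)/4 = (-284 - 604*q)/4 = -71 - 151*q)
y(X) = 622 + X
Z(688) - y(√(29 + c(6)) - 1*(-162)) = (-71 - 151*688) - (622 + (√(29 + (9 + 2*6²)) - 1*(-162))) = (-71 - 103888) - (622 + (√(29 + (9 + 2*36)) + 162)) = -103959 - (622 + (√(29 + (9 + 72)) + 162)) = -103959 - (622 + (√(29 + 81) + 162)) = -103959 - (622 + (√110 + 162)) = -103959 - (622 + (162 + √110)) = -103959 - (784 + √110) = -103959 + (-784 - √110) = -104743 - √110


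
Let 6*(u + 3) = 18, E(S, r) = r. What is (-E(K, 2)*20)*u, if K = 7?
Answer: 0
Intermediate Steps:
u = 0 (u = -3 + (1/6)*18 = -3 + 3 = 0)
(-E(K, 2)*20)*u = (-1*2*20)*0 = -2*20*0 = -40*0 = 0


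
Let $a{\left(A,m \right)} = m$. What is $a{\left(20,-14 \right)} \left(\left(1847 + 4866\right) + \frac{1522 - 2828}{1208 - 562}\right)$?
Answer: $- \frac{30347044}{323} \approx -93954.0$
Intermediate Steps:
$a{\left(20,-14 \right)} \left(\left(1847 + 4866\right) + \frac{1522 - 2828}{1208 - 562}\right) = - 14 \left(\left(1847 + 4866\right) + \frac{1522 - 2828}{1208 - 562}\right) = - 14 \left(6713 - \frac{1306}{646}\right) = - 14 \left(6713 - \frac{653}{323}\right) = \left(-14\right) \frac{2167646}{323} = - \frac{30347044}{323}$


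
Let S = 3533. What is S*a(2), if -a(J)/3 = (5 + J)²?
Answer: -519351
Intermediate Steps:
a(J) = -3*(5 + J)²
S*a(2) = 3533*(-3*(5 + 2)²) = 3533*(-3*7²) = 3533*(-3*49) = 3533*(-147) = -519351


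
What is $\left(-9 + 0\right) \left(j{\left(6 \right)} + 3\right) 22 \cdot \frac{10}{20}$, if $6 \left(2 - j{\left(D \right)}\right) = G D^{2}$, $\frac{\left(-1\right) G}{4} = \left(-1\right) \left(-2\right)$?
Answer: $-5247$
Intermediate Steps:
$G = -8$ ($G = - 4 \left(\left(-1\right) \left(-2\right)\right) = \left(-4\right) 2 = -8$)
$j{\left(D \right)} = 2 + \frac{4 D^{2}}{3}$ ($j{\left(D \right)} = 2 - \frac{\left(-8\right) D^{2}}{6} = 2 + \frac{4 D^{2}}{3}$)
$\left(-9 + 0\right) \left(j{\left(6 \right)} + 3\right) 22 \cdot \frac{10}{20} = \left(-9 + 0\right) \left(\left(2 + \frac{4 \cdot 6^{2}}{3}\right) + 3\right) 22 \cdot \frac{10}{20} = - 9 \left(\left(2 + \frac{4}{3} \cdot 36\right) + 3\right) 22 \cdot 10 \cdot \frac{1}{20} = - 9 \left(\left(2 + 48\right) + 3\right) 22 \cdot \frac{1}{2} = - 9 \left(50 + 3\right) 22 \cdot \frac{1}{2} = \left(-9\right) 53 \cdot 22 \cdot \frac{1}{2} = \left(-477\right) 22 \cdot \frac{1}{2} = \left(-10494\right) \frac{1}{2} = -5247$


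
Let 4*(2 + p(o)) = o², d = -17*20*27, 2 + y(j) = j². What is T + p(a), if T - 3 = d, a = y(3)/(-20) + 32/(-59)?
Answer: -51122249591/5569600 ≈ -9178.8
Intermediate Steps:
y(j) = -2 + j²
d = -9180 (d = -340*27 = -9180)
a = -1053/1180 (a = (-2 + 3²)/(-20) + 32/(-59) = (-2 + 9)*(-1/20) + 32*(-1/59) = 7*(-1/20) - 32/59 = -7/20 - 32/59 = -1053/1180 ≈ -0.89237)
T = -9177 (T = 3 - 9180 = -9177)
p(o) = -2 + o²/4
T + p(a) = -9177 + (-2 + (-1053/1180)²/4) = -9177 + (-2 + (¼)*(1108809/1392400)) = -9177 + (-2 + 1108809/5569600) = -9177 - 10030391/5569600 = -51122249591/5569600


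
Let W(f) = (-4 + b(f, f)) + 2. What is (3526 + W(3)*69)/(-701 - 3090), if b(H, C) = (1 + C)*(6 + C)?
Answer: -5872/3791 ≈ -1.5489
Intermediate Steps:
W(f) = 4 + f² + 7*f (W(f) = (-4 + (6 + f² + 7*f)) + 2 = (2 + f² + 7*f) + 2 = 4 + f² + 7*f)
(3526 + W(3)*69)/(-701 - 3090) = (3526 + (4 + 3² + 7*3)*69)/(-701 - 3090) = (3526 + (4 + 9 + 21)*69)/(-3791) = (3526 + 34*69)*(-1/3791) = (3526 + 2346)*(-1/3791) = 5872*(-1/3791) = -5872/3791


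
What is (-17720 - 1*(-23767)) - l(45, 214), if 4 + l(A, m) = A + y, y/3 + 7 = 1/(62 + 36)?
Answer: 590643/98 ≈ 6027.0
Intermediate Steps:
y = -2055/98 (y = -21 + 3/(62 + 36) = -21 + 3/98 = -2055/98 ≈ -20.969)
l(A, m) = -2447/98 + A (l(A, m) = -4 + (A - 2055/98) = -4 + (-2055/98 + A) = -2447/98 + A)
(-17720 - 1*(-23767)) - l(45, 214) = (-17720 - 1*(-23767)) - (-2447/98 + 45) = (-17720 + 23767) - 1*1963/98 = 6047 - 1963/98 = 590643/98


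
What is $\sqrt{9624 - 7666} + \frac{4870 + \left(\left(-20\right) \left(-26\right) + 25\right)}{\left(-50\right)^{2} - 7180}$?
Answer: $- \frac{361}{312} + \sqrt{1958} \approx 43.092$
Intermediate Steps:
$\sqrt{9624 - 7666} + \frac{4870 + \left(\left(-20\right) \left(-26\right) + 25\right)}{\left(-50\right)^{2} - 7180} = \sqrt{1958} + \frac{4870 + \left(520 + 25\right)}{2500 - 7180} = \sqrt{1958} + \frac{4870 + 545}{-4680} = \sqrt{1958} + 5415 \left(- \frac{1}{4680}\right) = \sqrt{1958} - \frac{361}{312} = - \frac{361}{312} + \sqrt{1958}$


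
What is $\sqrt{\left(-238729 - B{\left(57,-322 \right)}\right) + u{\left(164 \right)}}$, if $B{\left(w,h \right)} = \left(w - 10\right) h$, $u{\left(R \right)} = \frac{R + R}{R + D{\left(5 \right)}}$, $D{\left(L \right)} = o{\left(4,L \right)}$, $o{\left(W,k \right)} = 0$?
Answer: $i \sqrt{223593} \approx 472.86 i$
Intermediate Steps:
$D{\left(L \right)} = 0$
$u{\left(R \right)} = 2$ ($u{\left(R \right)} = \frac{R + R}{R + 0} = \frac{2 R}{R} = 2$)
$B{\left(w,h \right)} = h \left(-10 + w\right)$ ($B{\left(w,h \right)} = \left(-10 + w\right) h = h \left(-10 + w\right)$)
$\sqrt{\left(-238729 - B{\left(57,-322 \right)}\right) + u{\left(164 \right)}} = \sqrt{\left(-238729 - - 322 \left(-10 + 57\right)\right) + 2} = \sqrt{\left(-238729 - \left(-322\right) 47\right) + 2} = \sqrt{\left(-238729 - -15134\right) + 2} = \sqrt{\left(-238729 + 15134\right) + 2} = \sqrt{-223595 + 2} = \sqrt{-223593} = i \sqrt{223593}$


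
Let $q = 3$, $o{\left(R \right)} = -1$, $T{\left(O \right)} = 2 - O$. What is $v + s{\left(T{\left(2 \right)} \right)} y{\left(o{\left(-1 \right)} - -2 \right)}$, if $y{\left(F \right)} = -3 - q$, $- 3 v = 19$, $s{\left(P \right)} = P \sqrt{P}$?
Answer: $- \frac{19}{3} \approx -6.3333$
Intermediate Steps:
$s{\left(P \right)} = P^{\frac{3}{2}}$
$v = - \frac{19}{3}$ ($v = \left(- \frac{1}{3}\right) 19 = - \frac{19}{3} \approx -6.3333$)
$y{\left(F \right)} = -6$ ($y{\left(F \right)} = -3 - 3 = -6$)
$v + s{\left(T{\left(2 \right)} \right)} y{\left(o{\left(-1 \right)} - -2 \right)} = - \frac{19}{3} + \left(2 - 2\right)^{\frac{3}{2}} \left(-6\right) = - \frac{19}{3} + 0^{\frac{3}{2}} \left(-6\right) = - \frac{19}{3} + 0 \left(-6\right) = - \frac{19}{3} + 0 = - \frac{19}{3}$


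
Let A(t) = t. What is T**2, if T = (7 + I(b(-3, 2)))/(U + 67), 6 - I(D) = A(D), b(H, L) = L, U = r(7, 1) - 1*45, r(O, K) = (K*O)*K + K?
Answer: 121/900 ≈ 0.13444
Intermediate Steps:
r(O, K) = K + O*K**2 (r(O, K) = O*K**2 + K = K + O*K**2)
U = -37 (U = 1*(1 + 1*7) - 1*45 = 1*(1 + 7) - 45 = 1*8 - 45 = 8 - 45 = -37)
I(D) = 6 - D
T = 11/30 (T = (7 + (6 - 1*2))/(-37 + 67) = (7 + (6 - 2))/30 = (7 + 4)*(1/30) = 11*(1/30) = 11/30 ≈ 0.36667)
T**2 = (11/30)**2 = 121/900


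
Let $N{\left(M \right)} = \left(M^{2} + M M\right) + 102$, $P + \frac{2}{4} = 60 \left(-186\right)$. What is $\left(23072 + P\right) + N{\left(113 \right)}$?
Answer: $\frac{75103}{2} \approx 37552.0$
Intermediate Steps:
$P = - \frac{22321}{2}$ ($P = - \frac{1}{2} + 60 \left(-186\right) = - \frac{1}{2} - 11160 = - \frac{22321}{2} \approx -11161.0$)
$N{\left(M \right)} = 102 + 2 M^{2}$ ($N{\left(M \right)} = \left(M^{2} + M^{2}\right) + 102 = 2 M^{2} + 102 = 102 + 2 M^{2}$)
$\left(23072 + P\right) + N{\left(113 \right)} = \left(23072 - \frac{22321}{2}\right) + \left(102 + 2 \cdot 113^{2}\right) = \frac{23823}{2} + \left(102 + 2 \cdot 12769\right) = \frac{23823}{2} + \left(102 + 25538\right) = \frac{23823}{2} + 25640 = \frac{75103}{2}$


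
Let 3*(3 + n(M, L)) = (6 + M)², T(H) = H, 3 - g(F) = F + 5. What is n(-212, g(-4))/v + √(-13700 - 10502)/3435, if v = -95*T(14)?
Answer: -319/30 + I*√24202/3435 ≈ -10.633 + 0.04529*I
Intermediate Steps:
g(F) = -2 - F (g(F) = 3 - (F + 5) = 3 - (5 + F) = 3 + (-5 - F) = -2 - F)
v = -1330 (v = -95*14 = -1330)
n(M, L) = -3 + (6 + M)²/3
n(-212, g(-4))/v + √(-13700 - 10502)/3435 = (-3 + (6 - 212)²/3)/(-1330) + √(-13700 - 10502)/3435 = (-3 + (⅓)*(-206)²)*(-1/1330) + √(-24202)*(1/3435) = (-3 + (⅓)*42436)*(-1/1330) + (I*√24202)*(1/3435) = (-3 + 42436/3)*(-1/1330) + I*√24202/3435 = (42427/3)*(-1/1330) + I*√24202/3435 = -319/30 + I*√24202/3435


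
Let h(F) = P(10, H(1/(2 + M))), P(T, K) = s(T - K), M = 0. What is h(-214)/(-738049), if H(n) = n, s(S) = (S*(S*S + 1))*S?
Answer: -131765/11808784 ≈ -0.011158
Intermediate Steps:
s(S) = S**2*(1 + S**2) (s(S) = (S*(S**2 + 1))*S = (S*(1 + S**2))*S = S**2*(1 + S**2))
P(T, K) = (T - K)**2 + (T - K)**4
h(F) = 131765/16 (h(F) = (1/(2 + 0) - 1*10)**2 + (1/(2 + 0) - 1*10)**4 = (1/2 - 10)**2 + (1/2 - 10)**4 = (-19/2)**2 + (-19/2)**4 = 361/4 + 130321/16 = 131765/16)
h(-214)/(-738049) = (131765/16)/(-738049) = (131765/16)*(-1/738049) = -131765/11808784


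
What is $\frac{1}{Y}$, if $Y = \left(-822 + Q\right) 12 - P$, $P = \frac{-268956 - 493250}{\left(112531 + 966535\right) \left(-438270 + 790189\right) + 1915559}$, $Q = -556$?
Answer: $- \frac{379745743213}{6279475609007962} \approx -6.0474 \cdot 10^{-5}$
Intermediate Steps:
$P = - \frac{762206}{379745743213}$ ($P = - \frac{762206}{1079066 \cdot 351919 + 1915559} = - \frac{762206}{379743827654 + 1915559} = - \frac{762206}{379745743213} \approx -2.0071 \cdot 10^{-6}$)
$Y = - \frac{6279475609007962}{379745743213}$ ($Y = \left(-822 - 556\right) 12 - - \frac{762206}{379745743213} = \left(-1378\right) 12 + \frac{762206}{379745743213} = -16536 + \frac{762206}{379745743213} = - \frac{6279475609007962}{379745743213} \approx -16536.0$)
$\frac{1}{Y} = \frac{1}{- \frac{6279475609007962}{379745743213}} = - \frac{379745743213}{6279475609007962}$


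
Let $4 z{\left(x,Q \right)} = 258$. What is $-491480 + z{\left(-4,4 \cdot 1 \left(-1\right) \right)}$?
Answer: $- \frac{982831}{2} \approx -4.9142 \cdot 10^{5}$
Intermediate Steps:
$z{\left(x,Q \right)} = \frac{129}{2}$ ($z{\left(x,Q \right)} = \frac{1}{4} \cdot 258 = \frac{129}{2}$)
$-491480 + z{\left(-4,4 \cdot 1 \left(-1\right) \right)} = -491480 + \frac{129}{2} = - \frac{982831}{2}$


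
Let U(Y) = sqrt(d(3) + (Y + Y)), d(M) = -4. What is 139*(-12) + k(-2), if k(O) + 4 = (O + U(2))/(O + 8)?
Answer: -5017/3 ≈ -1672.3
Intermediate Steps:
U(Y) = sqrt(-4 + 2*Y) (U(Y) = sqrt(-4 + (Y + Y)) = sqrt(-4 + 2*Y))
k(O) = -4 + O/(8 + O) (k(O) = -4 + (O + sqrt(-4 + 2*2))/(O + 8) = -4 + (O + sqrt(-4 + 4))/(8 + O) = -4 + (O + sqrt(0))/(8 + O) = -4 + (O + 0)/(8 + O) = -4 + O/(8 + O))
139*(-12) + k(-2) = 139*(-12) + (-32 - 3*(-2))/(8 - 2) = -1668 + (-32 + 6)/6 = -1668 + (1/6)*(-26) = -1668 - 13/3 = -5017/3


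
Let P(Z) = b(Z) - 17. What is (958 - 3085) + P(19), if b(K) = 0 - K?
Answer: -2163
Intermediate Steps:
b(K) = -K
P(Z) = -17 - Z (P(Z) = -Z - 17 = -17 - Z)
(958 - 3085) + P(19) = (958 - 3085) + (-17 - 1*19) = -2127 + (-17 - 19) = -2127 - 36 = -2163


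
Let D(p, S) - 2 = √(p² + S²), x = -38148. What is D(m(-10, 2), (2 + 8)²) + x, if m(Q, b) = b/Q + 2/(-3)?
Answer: -38146 + √2250169/15 ≈ -38046.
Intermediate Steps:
m(Q, b) = -⅔ + b/Q (m(Q, b) = b/Q + 2*(-⅓) = b/Q - ⅔ = -⅔ + b/Q)
D(p, S) = 2 + √(S² + p²) (D(p, S) = 2 + √(p² + S²) = 2 + √(S² + p²))
D(m(-10, 2), (2 + 8)²) + x = (2 + √(((2 + 8)²)² + (-⅔ + 2/(-10))²)) - 38148 = (2 + √((10²)² + (-⅔ + 2*(-⅒))²)) - 38148 = (2 + √(100² + (-⅔ - ⅕)²)) - 38148 = (2 + √(10000 + (-13/15)²)) - 38148 = (2 + √(10000 + 169/225)) - 38148 = (2 + √(2250169/225)) - 38148 = (2 + √2250169/15) - 38148 = -38146 + √2250169/15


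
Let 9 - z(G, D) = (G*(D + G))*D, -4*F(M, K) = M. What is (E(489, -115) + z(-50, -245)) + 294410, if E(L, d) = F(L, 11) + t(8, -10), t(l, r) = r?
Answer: 15632147/4 ≈ 3.9080e+6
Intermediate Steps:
F(M, K) = -M/4
z(G, D) = 9 - D*G*(D + G) (z(G, D) = 9 - G*(D + G)*D = 9 - D*G*(D + G))
E(L, d) = -10 - L/4 (E(L, d) = -L/4 - 10 = -10 - L/4)
(E(489, -115) + z(-50, -245)) + 294410 = ((-10 - ¼*489) + (9 - 1*(-245)*(-50)² - 1*(-50)*(-245)²)) + 294410 = ((-10 - 489/4) + (9 - 1*(-245)*2500 - 1*(-50)*60025)) + 294410 = (-529/4 + (9 + 612500 + 3001250)) + 294410 = (-529/4 + 3613759) + 294410 = 14454507/4 + 294410 = 15632147/4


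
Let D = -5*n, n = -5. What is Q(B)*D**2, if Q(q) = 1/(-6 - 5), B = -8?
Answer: -625/11 ≈ -56.818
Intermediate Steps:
D = 25 (D = -5*(-5) = 25)
Q(q) = -1/11 (Q(q) = 1/(-11) = -1/11)
Q(B)*D**2 = -1/11*25**2 = -1/11*625 = -625/11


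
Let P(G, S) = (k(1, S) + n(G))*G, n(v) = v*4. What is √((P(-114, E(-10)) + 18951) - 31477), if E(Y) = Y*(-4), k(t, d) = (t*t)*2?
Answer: √39230 ≈ 198.07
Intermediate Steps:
k(t, d) = 2*t² (k(t, d) = t²*2 = 2*t²)
n(v) = 4*v
E(Y) = -4*Y
P(G, S) = G*(2 + 4*G) (P(G, S) = (2*1² + 4*G)*G = (2*1 + 4*G)*G = (2 + 4*G)*G = G*(2 + 4*G))
√((P(-114, E(-10)) + 18951) - 31477) = √((2*(-114)*(1 + 2*(-114)) + 18951) - 31477) = √((2*(-114)*(1 - 228) + 18951) - 31477) = √((2*(-114)*(-227) + 18951) - 31477) = √((51756 + 18951) - 31477) = √(70707 - 31477) = √39230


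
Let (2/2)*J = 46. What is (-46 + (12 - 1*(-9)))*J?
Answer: -1150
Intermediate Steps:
J = 46
(-46 + (12 - 1*(-9)))*J = (-46 + (12 - 1*(-9)))*46 = (-46 + (12 + 9))*46 = (-46 + 21)*46 = -25*46 = -1150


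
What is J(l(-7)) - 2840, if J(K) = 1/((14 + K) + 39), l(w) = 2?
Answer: -156199/55 ≈ -2840.0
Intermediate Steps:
J(K) = 1/(53 + K)
J(l(-7)) - 2840 = 1/(53 + 2) - 2840 = 1/55 - 2840 = -156199/55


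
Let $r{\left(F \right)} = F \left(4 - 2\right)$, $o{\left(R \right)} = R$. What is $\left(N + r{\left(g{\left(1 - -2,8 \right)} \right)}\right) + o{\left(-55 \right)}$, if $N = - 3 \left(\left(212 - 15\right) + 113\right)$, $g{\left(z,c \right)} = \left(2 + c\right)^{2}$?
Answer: $-785$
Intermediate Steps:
$N = -930$ ($N = - 3 \left(197 + 113\right) = \left(-3\right) 310 = -930$)
$r{\left(F \right)} = 2 F$ ($r{\left(F \right)} = F 2 = 2 F$)
$\left(N + r{\left(g{\left(1 - -2,8 \right)} \right)}\right) + o{\left(-55 \right)} = \left(-930 + 2 \left(2 + 8\right)^{2}\right) - 55 = \left(-930 + 2 \cdot 10^{2}\right) - 55 = \left(-930 + 2 \cdot 100\right) - 55 = \left(-930 + 200\right) - 55 = -730 - 55 = -785$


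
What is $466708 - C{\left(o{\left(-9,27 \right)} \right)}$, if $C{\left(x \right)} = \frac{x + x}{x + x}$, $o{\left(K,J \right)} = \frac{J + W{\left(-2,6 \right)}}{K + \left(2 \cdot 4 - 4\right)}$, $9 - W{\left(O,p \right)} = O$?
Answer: $466707$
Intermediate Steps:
$W{\left(O,p \right)} = 9 - O$
$o{\left(K,J \right)} = \frac{11 + J}{4 + K}$ ($o{\left(K,J \right)} = \frac{J + \left(9 - -2\right)}{K + \left(2 \cdot 4 - 4\right)} = \frac{J + \left(9 + 2\right)}{K + \left(8 - 4\right)} = \frac{J + 11}{K + 4} = \frac{11 + J}{4 + K}$)
$C{\left(x \right)} = 1$ ($C{\left(x \right)} = \frac{2 x}{2 x} = 2 x \frac{1}{2 x} = 1$)
$466708 - C{\left(o{\left(-9,27 \right)} \right)} = 466708 - 1 = 466707$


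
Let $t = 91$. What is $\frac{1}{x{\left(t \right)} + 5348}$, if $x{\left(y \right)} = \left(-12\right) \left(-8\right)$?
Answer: $\frac{1}{5444} \approx 0.00018369$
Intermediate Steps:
$x{\left(y \right)} = 96$
$\frac{1}{x{\left(t \right)} + 5348} = \frac{1}{96 + 5348} = \frac{1}{5444}$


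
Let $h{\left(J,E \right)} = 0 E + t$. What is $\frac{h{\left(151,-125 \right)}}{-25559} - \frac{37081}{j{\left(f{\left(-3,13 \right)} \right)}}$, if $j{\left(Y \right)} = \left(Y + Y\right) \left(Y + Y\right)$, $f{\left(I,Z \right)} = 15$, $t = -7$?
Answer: $- \frac{947746979}{23003100} \approx -41.201$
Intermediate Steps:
$h{\left(J,E \right)} = -7$ ($h{\left(J,E \right)} = 0 E - 7 = 0 - 7 = -7$)
$j{\left(Y \right)} = 4 Y^{2}$ ($j{\left(Y \right)} = 2 Y 2 Y = 4 Y^{2}$)
$\frac{h{\left(151,-125 \right)}}{-25559} - \frac{37081}{j{\left(f{\left(-3,13 \right)} \right)}} = - \frac{7}{-25559} - \frac{37081}{4 \cdot 15^{2}} = \left(-7\right) \left(- \frac{1}{25559}\right) - \frac{37081}{4 \cdot 225} = \frac{7}{25559} - \frac{37081}{900} = - \frac{947746979}{23003100}$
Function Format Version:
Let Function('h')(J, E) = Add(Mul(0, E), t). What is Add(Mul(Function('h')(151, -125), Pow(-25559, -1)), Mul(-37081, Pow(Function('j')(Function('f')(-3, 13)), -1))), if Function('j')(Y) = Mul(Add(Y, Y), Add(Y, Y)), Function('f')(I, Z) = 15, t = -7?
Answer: Rational(-947746979, 23003100) ≈ -41.201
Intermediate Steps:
Function('h')(J, E) = -7 (Function('h')(J, E) = Add(Mul(0, E), -7) = Add(0, -7) = -7)
Function('j')(Y) = Mul(4, Pow(Y, 2)) (Function('j')(Y) = Mul(Mul(2, Y), Mul(2, Y)) = Mul(4, Pow(Y, 2)))
Add(Mul(Function('h')(151, -125), Pow(-25559, -1)), Mul(-37081, Pow(Function('j')(Function('f')(-3, 13)), -1))) = Add(Mul(-7, Pow(-25559, -1)), Mul(-37081, Pow(Mul(4, Pow(15, 2)), -1))) = Add(Mul(-7, Rational(-1, 25559)), Mul(-37081, Pow(Mul(4, 225), -1))) = Add(Rational(7, 25559), Mul(-37081, Pow(900, -1))) = Add(Rational(7, 25559), Mul(-37081, Rational(1, 900))) = Add(Rational(7, 25559), Rational(-37081, 900)) = Rational(-947746979, 23003100)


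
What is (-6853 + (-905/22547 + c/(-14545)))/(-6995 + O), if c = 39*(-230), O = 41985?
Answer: -224722564273/1147483456385 ≈ -0.19584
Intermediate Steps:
c = -8970
(-6853 + (-905/22547 + c/(-14545)))/(-6995 + O) = (-6853 + (-905/22547 - 8970/(-14545)))/(-6995 + 41985) = (-6853 + (-905*1/22547 - 8970*(-1/14545)))/34990 = (-6853 + (-905/22547 + 1794/2909))*(1/34990) = (-6853 + 37816673/65589223)*(1/34990) = -449445128546/65589223*1/34990 = -224722564273/1147483456385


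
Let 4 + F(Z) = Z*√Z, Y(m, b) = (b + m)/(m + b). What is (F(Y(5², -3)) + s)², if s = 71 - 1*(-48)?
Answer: 13456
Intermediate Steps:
s = 119 (s = 71 + 48 = 119)
Y(m, b) = 1 (Y(m, b) = (b + m)/(b + m) = 1)
F(Z) = -4 + Z^(3/2) (F(Z) = -4 + Z*√Z = -4 + Z^(3/2))
(F(Y(5², -3)) + s)² = ((-4 + 1^(3/2)) + 119)² = ((-4 + 1) + 119)² = (-3 + 119)² = 116² = 13456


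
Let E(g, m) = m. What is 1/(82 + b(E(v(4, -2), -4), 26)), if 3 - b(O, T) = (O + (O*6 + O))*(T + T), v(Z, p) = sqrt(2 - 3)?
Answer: 1/1749 ≈ 0.00057176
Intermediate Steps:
v(Z, p) = I (v(Z, p) = sqrt(-1) = I)
b(O, T) = 3 - 16*O*T (b(O, T) = 3 - (O + (O*6 + O))*(T + T) = 3 - (O + (6*O + O))*2*T = 3 - (O + 7*O)*2*T = 3 - 8*O*2*T = 3 - 16*O*T)
1/(82 + b(E(v(4, -2), -4), 26)) = 1/(82 + (3 - 16*(-4)*26)) = 1/(82 + (3 + 1664)) = 1/(82 + 1667) = 1/1749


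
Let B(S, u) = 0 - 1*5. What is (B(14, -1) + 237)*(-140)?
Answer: -32480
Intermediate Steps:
B(S, u) = -5 (B(S, u) = 0 - 5 = -5)
(B(14, -1) + 237)*(-140) = (-5 + 237)*(-140) = 232*(-140) = -32480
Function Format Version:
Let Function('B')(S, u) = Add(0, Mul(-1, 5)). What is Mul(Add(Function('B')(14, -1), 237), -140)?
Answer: -32480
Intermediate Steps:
Function('B')(S, u) = -5 (Function('B')(S, u) = Add(0, -5) = -5)
Mul(Add(Function('B')(14, -1), 237), -140) = Mul(Add(-5, 237), -140) = Mul(232, -140) = -32480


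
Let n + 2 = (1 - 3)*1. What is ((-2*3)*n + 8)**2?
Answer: 1024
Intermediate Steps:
n = -4 (n = -2 + (1 - 3)*1 = -2 - 2*1 = -2 - 2 = -4)
((-2*3)*n + 8)**2 = (-2*3*(-4) + 8)**2 = (-6*(-4) + 8)**2 = (24 + 8)**2 = 32**2 = 1024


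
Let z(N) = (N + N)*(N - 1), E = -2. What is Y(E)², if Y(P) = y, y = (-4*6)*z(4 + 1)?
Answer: 921600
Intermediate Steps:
z(N) = 2*N*(-1 + N) (z(N) = (2*N)*(-1 + N) = 2*N*(-1 + N))
y = -960 (y = (-4*6)*(2*(4 + 1)*(-1 + (4 + 1))) = -48*5*(-1 + 5) = -48*5*4 = -24*40 = -960)
Y(P) = -960
Y(E)² = (-960)² = 921600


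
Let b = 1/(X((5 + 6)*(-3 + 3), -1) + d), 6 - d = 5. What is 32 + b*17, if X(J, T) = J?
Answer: 49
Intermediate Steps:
d = 1 (d = 6 - 1*5 = 6 - 5 = 1)
b = 1 (b = 1/((5 + 6)*(-3 + 3) + 1) = 1/(11*0 + 1) = 1/(0 + 1) = 1/1 = 1)
32 + b*17 = 32 + 1*17 = 32 + 17 = 49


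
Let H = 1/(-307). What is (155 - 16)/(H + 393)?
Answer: 42673/120650 ≈ 0.35369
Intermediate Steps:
H = -1/307 ≈ -0.0032573
(155 - 16)/(H + 393) = (155 - 16)/(-1/307 + 393) = 139/(120650/307) = 139*(307/120650) = 42673/120650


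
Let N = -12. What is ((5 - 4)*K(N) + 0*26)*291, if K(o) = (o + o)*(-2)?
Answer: 13968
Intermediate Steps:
K(o) = -4*o (K(o) = (2*o)*(-2) = -4*o)
((5 - 4)*K(N) + 0*26)*291 = ((5 - 4)*(-4*(-12)) + 0*26)*291 = (1*48 + 0)*291 = (48 + 0)*291 = 48*291 = 13968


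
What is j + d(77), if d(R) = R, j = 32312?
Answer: 32389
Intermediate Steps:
j + d(77) = 32312 + 77 = 32389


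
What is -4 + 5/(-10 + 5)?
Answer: -5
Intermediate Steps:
-4 + 5/(-10 + 5) = -4 + 5/(-5) = -4 - 1/5*5 = -4 - 1 = -5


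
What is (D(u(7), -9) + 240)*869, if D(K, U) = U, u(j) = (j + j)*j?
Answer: 200739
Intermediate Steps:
u(j) = 2*j² (u(j) = (2*j)*j = 2*j²)
(D(u(7), -9) + 240)*869 = (-9 + 240)*869 = 231*869 = 200739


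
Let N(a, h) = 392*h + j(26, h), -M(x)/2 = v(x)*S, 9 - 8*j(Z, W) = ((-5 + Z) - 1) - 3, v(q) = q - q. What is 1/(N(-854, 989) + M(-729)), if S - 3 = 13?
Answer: 1/387687 ≈ 2.5794e-6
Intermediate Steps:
S = 16 (S = 3 + 13 = 16)
v(q) = 0
j(Z, W) = 9/4 - Z/8 (j(Z, W) = 9/8 - (((-5 + Z) - 1) - 3)/8 = 9/8 - ((-6 + Z) - 3)/8 = 9/8 - (-9 + Z)/8 = 9/8 + (9/8 - Z/8) = 9/4 - Z/8)
M(x) = 0 (M(x) = -0*16 = -2*0 = 0)
N(a, h) = -1 + 392*h (N(a, h) = 392*h + (9/4 - ⅛*26) = 392*h + (9/4 - 13/4) = 392*h - 1 = -1 + 392*h)
1/(N(-854, 989) + M(-729)) = 1/((-1 + 392*989) + 0) = 1/((-1 + 387688) + 0) = 1/(387687 + 0) = 1/387687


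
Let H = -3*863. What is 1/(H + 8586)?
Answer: 1/5997 ≈ 0.00016675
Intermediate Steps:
H = -2589
1/(H + 8586) = 1/(-2589 + 8586) = 1/5997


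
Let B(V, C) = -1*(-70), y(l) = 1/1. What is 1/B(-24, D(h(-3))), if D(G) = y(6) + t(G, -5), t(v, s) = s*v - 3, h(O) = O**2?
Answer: 1/70 ≈ 0.014286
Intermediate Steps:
t(v, s) = -3 + s*v
y(l) = 1
D(G) = -2 - 5*G (D(G) = 1 + (-3 - 5*G) = -2 - 5*G)
B(V, C) = 70
1/B(-24, D(h(-3))) = 1/70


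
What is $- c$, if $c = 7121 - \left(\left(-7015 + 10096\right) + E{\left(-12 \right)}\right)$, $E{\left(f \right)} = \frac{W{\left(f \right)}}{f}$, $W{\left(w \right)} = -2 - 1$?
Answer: $- \frac{16159}{4} \approx -4039.8$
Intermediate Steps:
$W{\left(w \right)} = -3$
$E{\left(f \right)} = - \frac{3}{f}$
$c = \frac{16159}{4}$ ($c = 7121 - \left(\left(-7015 + 10096\right) - \frac{3}{-12}\right) = 7121 - \left(3081 - - \frac{1}{4}\right) = 7121 - \left(3081 + \frac{1}{4}\right) = 7121 - \frac{12325}{4} = \frac{16159}{4} \approx 4039.8$)
$- c = \left(-1\right) \frac{16159}{4} = - \frac{16159}{4}$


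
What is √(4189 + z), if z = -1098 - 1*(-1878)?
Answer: √4969 ≈ 70.491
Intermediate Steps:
z = 780 (z = -1098 + 1878 = 780)
√(4189 + z) = √(4189 + 780) = √4969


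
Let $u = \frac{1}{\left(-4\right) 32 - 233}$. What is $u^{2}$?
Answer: $\frac{1}{130321} \approx 7.6734 \cdot 10^{-6}$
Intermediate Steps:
$u = - \frac{1}{361}$ ($u = \frac{1}{-128 - 233} = \frac{1}{-361} = - \frac{1}{361} \approx -0.0027701$)
$u^{2} = \left(- \frac{1}{361}\right)^{2} = \frac{1}{130321}$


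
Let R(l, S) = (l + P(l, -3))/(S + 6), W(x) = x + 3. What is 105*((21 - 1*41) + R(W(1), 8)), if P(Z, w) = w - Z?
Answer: -4245/2 ≈ -2122.5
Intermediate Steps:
W(x) = 3 + x
R(l, S) = -3/(6 + S) (R(l, S) = (l + (-3 - l))/(S + 6) = -3/(6 + S))
105*((21 - 1*41) + R(W(1), 8)) = 105*((21 - 1*41) - 3/(6 + 8)) = 105*((21 - 41) - 3/14) = 105*(-20 - 3*1/14) = 105*(-20 - 3/14) = 105*(-283/14) = -4245/2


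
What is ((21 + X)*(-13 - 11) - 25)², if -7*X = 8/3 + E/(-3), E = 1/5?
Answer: 331349209/1225 ≈ 2.7049e+5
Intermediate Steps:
E = ⅕ ≈ 0.20000
X = -13/35 (X = -(8/3 + (⅕)/(-3))/7 = -(8*(⅓) + (⅕)*(-⅓))/7 = -(8/3 - 1/15)/7 = -⅐*13/5 = -13/35 ≈ -0.37143)
((21 + X)*(-13 - 11) - 25)² = ((21 - 13/35)*(-13 - 11) - 25)² = ((722/35)*(-24) - 25)² = (-17328/35 - 25)² = (-18203/35)² = 331349209/1225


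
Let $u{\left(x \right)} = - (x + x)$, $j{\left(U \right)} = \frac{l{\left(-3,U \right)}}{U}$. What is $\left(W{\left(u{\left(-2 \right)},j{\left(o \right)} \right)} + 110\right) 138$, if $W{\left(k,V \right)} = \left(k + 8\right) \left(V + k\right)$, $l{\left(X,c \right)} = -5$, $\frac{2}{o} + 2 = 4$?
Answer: $13524$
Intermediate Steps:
$o = 1$ ($o = \frac{2}{-2 + 4} = \frac{2}{2} = 2 \cdot \frac{1}{2} = 1$)
$j{\left(U \right)} = - \frac{5}{U}$
$u{\left(x \right)} = - 2 x$
$W{\left(k,V \right)} = \left(8 + k\right) \left(V + k\right)$
$\left(W{\left(u{\left(-2 \right)},j{\left(o \right)} \right)} + 110\right) 138 = \left(\left(\left(\left(-2\right) \left(-2\right)\right)^{2} + 8 \left(- \frac{5}{1}\right) + 8 \left(\left(-2\right) \left(-2\right)\right) + - \frac{5}{1} \left(\left(-2\right) \left(-2\right)\right)\right) + 110\right) 138 = \left(\left(4^{2} + 8 \left(\left(-5\right) 1\right) + 8 \cdot 4 + \left(-5\right) 1 \cdot 4\right) + 110\right) 138 = \left(\left(16 + 8 \left(-5\right) + 32 - 20\right) + 110\right) 138 = \left(\left(16 - 40 + 32 - 20\right) + 110\right) 138 = \left(-12 + 110\right) 138 = 98 \cdot 138 = 13524$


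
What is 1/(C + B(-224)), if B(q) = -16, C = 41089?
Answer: 1/41073 ≈ 2.4347e-5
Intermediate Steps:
1/(C + B(-224)) = 1/(41089 - 16) = 1/41073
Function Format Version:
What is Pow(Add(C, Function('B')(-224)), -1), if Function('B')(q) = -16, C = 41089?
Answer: Rational(1, 41073) ≈ 2.4347e-5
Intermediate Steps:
Pow(Add(C, Function('B')(-224)), -1) = Pow(Add(41089, -16), -1) = Pow(41073, -1) = Rational(1, 41073)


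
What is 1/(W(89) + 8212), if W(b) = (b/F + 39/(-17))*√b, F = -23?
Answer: 313864693/2577327628691 + 471155*√89/5154655257382 ≈ 0.00012264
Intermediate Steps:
W(b) = √b*(-39/17 - b/23) (W(b) = (b/(-23) + 39/(-17))*√b = (b*(-1/23) + 39*(-1/17))*√b = (-b/23 - 39/17)*√b = (-39/17 - b/23)*√b = √b*(-39/17 - b/23))
1/(W(89) + 8212) = 1/(√89*(-897 - 17*89)/391 + 8212) = 1/(√89*(-897 - 1513)/391 + 8212) = 1/((1/391)*√89*(-2410) + 8212) = 1/(-2410*√89/391 + 8212) = 1/(8212 - 2410*√89/391)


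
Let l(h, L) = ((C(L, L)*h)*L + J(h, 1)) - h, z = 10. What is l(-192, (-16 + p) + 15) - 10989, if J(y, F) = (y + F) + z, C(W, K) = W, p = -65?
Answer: -847330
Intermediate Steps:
J(y, F) = 10 + F + y (J(y, F) = (y + F) + 10 = (F + y) + 10 = 10 + F + y)
l(h, L) = 11 + h*L² (l(h, L) = ((L*h)*L + (10 + 1 + h)) - h = (h*L² + (11 + h)) - h = (11 + h + h*L²) - h = 11 + h*L²)
l(-192, (-16 + p) + 15) - 10989 = (11 - 192*((-16 - 65) + 15)²) - 10989 = (11 - 192*(-81 + 15)²) - 10989 = (11 - 192*(-66)²) - 10989 = (11 - 192*4356) - 10989 = (11 - 836352) - 10989 = -836341 - 10989 = -847330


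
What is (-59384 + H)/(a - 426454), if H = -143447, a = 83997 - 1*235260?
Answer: 202831/577717 ≈ 0.35109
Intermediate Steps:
a = -151263 (a = 83997 - 235260 = -151263)
(-59384 + H)/(a - 426454) = (-59384 - 143447)/(-151263 - 426454) = -202831/(-577717) = -202831*(-1/577717) = 202831/577717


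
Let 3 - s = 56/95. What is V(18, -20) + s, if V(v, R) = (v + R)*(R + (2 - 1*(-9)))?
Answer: 1939/95 ≈ 20.411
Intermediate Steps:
V(v, R) = (11 + R)*(R + v) (V(v, R) = (R + v)*(R + (2 + 9)) = (R + v)*(R + 11) = (R + v)*(11 + R) = (11 + R)*(R + v))
s = 229/95 (s = 3 - 56/95 = 229/95 ≈ 2.4105)
V(18, -20) + s = ((-20)**2 + 11*(-20) + 11*18 - 20*18) + 229/95 = (400 - 220 + 198 - 360) + 229/95 = 18 + 229/95 = 1939/95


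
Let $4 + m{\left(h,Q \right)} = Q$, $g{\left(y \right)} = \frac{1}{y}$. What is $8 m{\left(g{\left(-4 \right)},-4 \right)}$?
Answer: $-64$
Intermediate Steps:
$m{\left(h,Q \right)} = -4 + Q$
$8 m{\left(g{\left(-4 \right)},-4 \right)} = 8 \left(-4 - 4\right) = 8 \left(-8\right) = -64$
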